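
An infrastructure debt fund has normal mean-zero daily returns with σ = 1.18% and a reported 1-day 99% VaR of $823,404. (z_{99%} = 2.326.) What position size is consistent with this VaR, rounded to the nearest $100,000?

$30,000,000

VaR as a fraction of value: z·σ = 2.326 × 1.18% = 2.74468%.
Position = $823,404 / 0.0274468 = $30,000,000.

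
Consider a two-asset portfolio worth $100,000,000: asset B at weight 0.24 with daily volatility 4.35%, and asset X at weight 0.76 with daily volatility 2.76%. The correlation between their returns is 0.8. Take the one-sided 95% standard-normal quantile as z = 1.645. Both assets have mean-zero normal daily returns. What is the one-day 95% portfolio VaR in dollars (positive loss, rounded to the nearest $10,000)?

σ_p² = 0.24²·4.35² + 0.76²·2.76² + 2·0.8·0.24·0.76·4.35·2.76 = 8.9937 (%²).
σ_p = √8.9937 = 2.999%.
VaR = 1.645 × 2.999% = 4.933%; on $100,000,000 that is $4,933,000.

$4,930,000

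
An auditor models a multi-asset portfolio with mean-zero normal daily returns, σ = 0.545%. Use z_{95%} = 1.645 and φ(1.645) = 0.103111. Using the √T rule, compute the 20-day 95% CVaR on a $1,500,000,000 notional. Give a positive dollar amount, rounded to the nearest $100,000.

σ_{20d} = 0.545% × √20 = 2.437%.
ES multiplier = φ(z)/(1−α) = 0.103111/0.05 = 2.062.
ES = 2.437% × 2.062 = 5.025%; on $1,500,000,000: $75,375,000.

$75,400,000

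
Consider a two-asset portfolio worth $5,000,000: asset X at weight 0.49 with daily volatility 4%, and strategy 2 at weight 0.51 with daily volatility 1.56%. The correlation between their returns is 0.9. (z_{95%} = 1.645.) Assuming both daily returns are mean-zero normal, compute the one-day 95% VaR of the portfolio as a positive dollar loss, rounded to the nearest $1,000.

$222,000

σ_p² = 0.49²·4² + 0.51²·1.56² + 2·0.9·0.49·0.51·4·1.56 = 7.2815 (%²).
σ_p = √7.2815 = 2.698%.
VaR = 1.645 × 2.698% = 4.438%; on $5,000,000 that is $221,900.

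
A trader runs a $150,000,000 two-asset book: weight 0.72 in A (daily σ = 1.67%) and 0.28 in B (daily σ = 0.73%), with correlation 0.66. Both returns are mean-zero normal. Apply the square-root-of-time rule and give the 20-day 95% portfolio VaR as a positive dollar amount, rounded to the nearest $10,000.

σ_p = √(0.72²·1.67² + 0.28²·0.73² + 2·0.66·0.72·0.28·1.67·0.73) = 1.346%.
σ_{20d} = 1.346% × √20 = 6.019%.
z(95%) = 1.645.
VaR = 1.645 × 6.019% = 9.901%; on $150,000,000 that is $14,851,500.

$14,850,000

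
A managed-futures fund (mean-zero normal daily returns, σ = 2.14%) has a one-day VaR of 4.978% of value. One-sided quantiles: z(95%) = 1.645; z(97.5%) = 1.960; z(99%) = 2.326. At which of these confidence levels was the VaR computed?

99%

Implied z = VaR/σ = 4.978 / 2.14 = 2.326.
This matches z(99%) = 2.326.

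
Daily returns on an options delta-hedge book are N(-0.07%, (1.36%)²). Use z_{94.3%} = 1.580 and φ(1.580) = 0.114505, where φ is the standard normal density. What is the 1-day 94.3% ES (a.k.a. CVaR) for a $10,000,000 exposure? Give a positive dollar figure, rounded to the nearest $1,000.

Tail multiplier: φ(z)/(1−α) = 0.114505 / 0.057 = 2.009.
ES = −(-0.07%) + 1.36% × 2.009 = 2.802%.
On $10,000,000: 0.02802 × $10,000,000 = $280,200.

$280,000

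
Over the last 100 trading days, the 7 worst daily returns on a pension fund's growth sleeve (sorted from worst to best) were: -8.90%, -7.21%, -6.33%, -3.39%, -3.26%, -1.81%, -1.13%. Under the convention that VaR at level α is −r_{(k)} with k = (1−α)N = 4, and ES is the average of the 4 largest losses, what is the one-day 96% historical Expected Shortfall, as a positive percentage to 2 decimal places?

6.46%

The 4 worst returns sum to -25.83%.
ES = −(-25.83%) / 4 = 6.4575% ≈ 6.46%.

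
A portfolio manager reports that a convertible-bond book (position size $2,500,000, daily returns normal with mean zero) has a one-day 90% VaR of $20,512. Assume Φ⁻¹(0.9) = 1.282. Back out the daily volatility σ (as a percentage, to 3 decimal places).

0.640%

VaR as a fraction: $20,512 / $2,500,000 = 0.820%.
σ = VaR / z = 0.820% / 1.282 = 0.640%.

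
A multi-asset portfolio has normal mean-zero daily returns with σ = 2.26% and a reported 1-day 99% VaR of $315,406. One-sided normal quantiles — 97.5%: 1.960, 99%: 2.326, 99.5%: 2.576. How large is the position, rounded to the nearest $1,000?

$6,000,000

VaR as a fraction of value: z·σ = 2.326 × 2.26% = 5.25676%.
Position = $315,406 / 0.0525676 = $6,000,008.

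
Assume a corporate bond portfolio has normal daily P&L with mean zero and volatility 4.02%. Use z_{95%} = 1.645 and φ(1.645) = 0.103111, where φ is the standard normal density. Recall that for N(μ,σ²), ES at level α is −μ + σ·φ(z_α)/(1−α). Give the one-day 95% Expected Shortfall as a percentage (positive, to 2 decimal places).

Tail multiplier: φ(z)/(1−α) = 0.103111 / 0.05 = 2.062.
ES = 4.02% × 2.062 = 8.289%.

8.29%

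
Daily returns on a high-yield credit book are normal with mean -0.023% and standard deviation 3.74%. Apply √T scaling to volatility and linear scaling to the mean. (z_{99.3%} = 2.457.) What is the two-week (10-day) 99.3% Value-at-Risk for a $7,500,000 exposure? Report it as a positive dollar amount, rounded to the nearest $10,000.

σ_{10d} = 3.74% × √10 = 11.827%; μ_{10d} = 10 × -0.023% = -0.230%.
VaR = −(-0.230%) + 2.457 × 11.827% = 29.289%.
On $7,500,000: 0.29289 × $7,500,000 = $2,196,675.

$2,200,000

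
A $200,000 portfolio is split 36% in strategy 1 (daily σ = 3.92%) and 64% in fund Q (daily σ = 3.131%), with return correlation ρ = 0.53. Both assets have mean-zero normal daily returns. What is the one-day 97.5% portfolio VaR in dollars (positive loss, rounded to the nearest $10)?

$11,760

σ_p² = 0.36²·3.92² + 0.64²·3.131² + 2·0.53·0.36·0.64·3.92·3.131 = 9.0043 (%²).
σ_p = √9.0043 = 3.001%.
At 97.5%, z = 1.960.
VaR = 1.960 × 3.001% = 5.882%; on $200,000 that is $11,764.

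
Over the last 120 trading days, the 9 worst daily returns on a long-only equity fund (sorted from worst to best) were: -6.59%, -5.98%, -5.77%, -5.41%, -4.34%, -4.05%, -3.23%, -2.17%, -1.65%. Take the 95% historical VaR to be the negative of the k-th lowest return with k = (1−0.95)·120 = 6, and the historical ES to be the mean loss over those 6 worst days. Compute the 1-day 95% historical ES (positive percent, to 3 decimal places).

5.357%

The 6 worst returns sum to -32.14%.
ES = −(-32.14%) / 6 = 5.3566…% ≈ 5.357%.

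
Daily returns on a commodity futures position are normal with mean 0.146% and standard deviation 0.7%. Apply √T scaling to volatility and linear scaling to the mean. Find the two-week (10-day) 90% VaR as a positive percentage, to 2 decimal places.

1.38%

At 90%, z = 1.282.
σ_{10d} = 0.7% × √10 = 2.214%; μ_{10d} = 10 × 0.146% = 1.460%.
VaR = −(1.460%) + 1.282 × 2.214% = 1.378%.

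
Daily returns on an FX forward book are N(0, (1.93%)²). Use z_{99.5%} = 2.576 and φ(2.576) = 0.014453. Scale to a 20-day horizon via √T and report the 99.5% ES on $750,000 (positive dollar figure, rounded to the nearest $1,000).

$187,000

σ_{20d} = 1.93% × √20 = 8.631%.
ES multiplier = φ(z)/(1−α) = 0.014453/0.005 = 2.891.
ES = 8.631% × 2.891 = 24.952%; on $750,000: $187,140.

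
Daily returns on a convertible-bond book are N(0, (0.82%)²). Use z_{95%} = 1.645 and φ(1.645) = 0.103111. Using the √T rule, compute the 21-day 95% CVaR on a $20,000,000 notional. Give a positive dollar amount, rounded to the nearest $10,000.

σ_{21d} = 0.82% × √21 = 3.758%.
ES multiplier = φ(z)/(1−α) = 0.103111/0.05 = 2.062.
ES = 3.758% × 2.062 = 7.749%; on $20,000,000: $1,549,800.

$1,550,000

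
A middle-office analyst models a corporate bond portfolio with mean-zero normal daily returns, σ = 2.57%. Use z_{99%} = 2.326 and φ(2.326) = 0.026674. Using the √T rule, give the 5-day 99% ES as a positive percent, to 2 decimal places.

σ_{5d} = 2.57% × √5 = 5.747%.
ES multiplier = φ(z)/(1−α) = 0.026674/0.01 = 2.667.
ES = 5.747% × 2.667 = 15.327%.

15.33%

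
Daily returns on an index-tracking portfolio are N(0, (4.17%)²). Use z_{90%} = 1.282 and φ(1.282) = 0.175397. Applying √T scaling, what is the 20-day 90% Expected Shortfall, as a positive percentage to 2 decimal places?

32.71%

σ_{20d} = 4.17% × √20 = 18.649%.
ES multiplier = φ(z)/(1−α) = 0.175397/0.1 = 1.754.
ES = 18.649% × 1.754 = 32.710%.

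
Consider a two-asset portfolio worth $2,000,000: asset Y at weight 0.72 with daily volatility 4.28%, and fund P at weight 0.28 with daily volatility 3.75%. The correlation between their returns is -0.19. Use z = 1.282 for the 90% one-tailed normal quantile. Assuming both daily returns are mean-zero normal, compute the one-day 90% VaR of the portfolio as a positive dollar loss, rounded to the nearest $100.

σ_p² = 0.72²·4.28² + 0.28²·3.75² + 2·-0.19·0.72·0.28·4.28·3.75 = 9.3692 (%²).
σ_p = √9.3692 = 3.061%.
VaR = 1.282 × 3.061% = 3.924%; on $2,000,000 that is $78,480.

$78,500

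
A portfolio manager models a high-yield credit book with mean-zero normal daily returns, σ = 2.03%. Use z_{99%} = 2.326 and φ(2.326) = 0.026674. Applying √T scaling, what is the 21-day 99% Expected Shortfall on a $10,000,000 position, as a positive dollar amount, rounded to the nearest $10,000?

$2,480,000

σ_{21d} = 2.03% × √21 = 9.303%.
ES multiplier = φ(z)/(1−α) = 0.026674/0.01 = 2.667.
ES = 9.303% × 2.667 = 24.811%; on $10,000,000: $2,481,100.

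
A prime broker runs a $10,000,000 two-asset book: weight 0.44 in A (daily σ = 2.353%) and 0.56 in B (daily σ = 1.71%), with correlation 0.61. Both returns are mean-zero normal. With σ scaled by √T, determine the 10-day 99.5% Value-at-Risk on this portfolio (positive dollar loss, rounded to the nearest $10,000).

σ_p = √(0.44²·2.353² + 0.56²·1.71² + 2·0.61·0.44·0.56·2.353·1.71) = 1.788%.
σ_{10d} = 1.788% × √10 = 5.654%.
z(99.5%) = 2.576.
VaR = 2.576 × 5.654% = 14.565%; on $10,000,000 that is $1,456,500.

$1,460,000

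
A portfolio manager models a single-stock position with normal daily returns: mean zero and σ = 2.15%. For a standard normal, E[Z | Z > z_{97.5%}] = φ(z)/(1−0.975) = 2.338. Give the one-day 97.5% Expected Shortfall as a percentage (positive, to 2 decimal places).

5.03%

ES = 2.15% × 2.338 = 5.027%.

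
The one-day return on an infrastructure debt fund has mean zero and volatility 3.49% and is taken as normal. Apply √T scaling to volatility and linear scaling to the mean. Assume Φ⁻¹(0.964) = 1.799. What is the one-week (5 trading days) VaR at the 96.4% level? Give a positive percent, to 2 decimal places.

σ_{5d} = 3.49% × √5 = 7.804%.
VaR = 1.799 × 7.804% = 14.039%.

14.04%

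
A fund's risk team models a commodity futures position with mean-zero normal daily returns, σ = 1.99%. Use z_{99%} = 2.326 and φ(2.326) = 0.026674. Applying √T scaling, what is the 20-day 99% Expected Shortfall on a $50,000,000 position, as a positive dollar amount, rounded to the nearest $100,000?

$11,900,000

σ_{20d} = 1.99% × √20 = 8.900%.
ES multiplier = φ(z)/(1−α) = 0.026674/0.01 = 2.667.
ES = 8.900% × 2.667 = 23.736%; on $50,000,000: $11,868,000.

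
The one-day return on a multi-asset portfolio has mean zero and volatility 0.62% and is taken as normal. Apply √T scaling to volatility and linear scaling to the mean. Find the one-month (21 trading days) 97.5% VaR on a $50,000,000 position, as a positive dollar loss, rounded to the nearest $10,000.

$2,780,000

At 97.5%, z = 1.960.
σ_{21d} = 0.62% × √21 = 2.841%.
VaR = 1.960 × 2.841% = 5.568%.
On $50,000,000: 0.05568 × $50,000,000 = $2,784,000.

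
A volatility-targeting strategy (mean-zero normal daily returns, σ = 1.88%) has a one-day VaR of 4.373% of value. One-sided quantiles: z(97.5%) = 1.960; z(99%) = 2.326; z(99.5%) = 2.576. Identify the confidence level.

Implied z = VaR/σ = 4.373 / 1.88 = 2.326.
This matches z(99%) = 2.326.

99%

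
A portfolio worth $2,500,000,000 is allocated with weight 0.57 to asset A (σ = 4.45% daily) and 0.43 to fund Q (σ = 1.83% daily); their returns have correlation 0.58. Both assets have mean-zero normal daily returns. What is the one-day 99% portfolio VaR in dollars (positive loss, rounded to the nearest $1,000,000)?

$178,000,000

σ_p² = 0.57²·4.45² + 0.43²·1.83² + 2·0.58·0.57·0.43·4.45·1.83 = 9.3684 (%²).
σ_p = √9.3684 = 3.061%.
At 99%, z = 2.326.
VaR = 2.326 × 3.061% = 7.120%; on $2,500,000,000 that is $178,000,000.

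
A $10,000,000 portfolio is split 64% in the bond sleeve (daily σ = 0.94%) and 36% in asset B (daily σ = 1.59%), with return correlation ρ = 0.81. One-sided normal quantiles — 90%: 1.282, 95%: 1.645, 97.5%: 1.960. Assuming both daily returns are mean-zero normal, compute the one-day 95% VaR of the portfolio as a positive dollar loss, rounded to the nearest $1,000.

$184,000

σ_p² = 0.64²·0.94² + 0.36²·1.59² + 2·0.81·0.64·0.36·0.94·1.59 = 1.2474 (%²).
σ_p = √1.2474 = 1.117%.
VaR = 1.645 × 1.117% = 1.837%; on $10,000,000 that is $183,700.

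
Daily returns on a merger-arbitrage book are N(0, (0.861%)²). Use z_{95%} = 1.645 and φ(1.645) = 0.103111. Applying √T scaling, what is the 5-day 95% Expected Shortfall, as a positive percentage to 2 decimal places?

σ_{5d} = 0.861% × √5 = 1.925%.
ES multiplier = φ(z)/(1−α) = 0.103111/0.05 = 2.062.
ES = 1.925% × 2.062 = 3.969%.

3.97%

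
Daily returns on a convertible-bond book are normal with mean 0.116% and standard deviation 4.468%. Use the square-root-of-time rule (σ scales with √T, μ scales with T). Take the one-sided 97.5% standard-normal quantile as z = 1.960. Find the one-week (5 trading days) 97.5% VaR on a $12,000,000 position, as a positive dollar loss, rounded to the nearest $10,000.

σ_{5d} = 4.468% × √5 = 9.991%; μ_{5d} = 5 × 0.116% = 0.580%.
VaR = −(0.580%) + 1.960 × 9.991% = 19.002%.
On $12,000,000: 0.19002 × $12,000,000 = $2,280,240.

$2,280,000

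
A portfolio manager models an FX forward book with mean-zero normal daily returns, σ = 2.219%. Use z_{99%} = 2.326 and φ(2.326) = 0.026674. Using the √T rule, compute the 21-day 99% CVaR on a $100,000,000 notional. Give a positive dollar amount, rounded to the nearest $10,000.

σ_{21d} = 2.219% × √21 = 10.169%.
ES multiplier = φ(z)/(1−α) = 0.026674/0.01 = 2.667.
ES = 10.169% × 2.667 = 27.121%; on $100,000,000: $27,121,000.

$27,120,000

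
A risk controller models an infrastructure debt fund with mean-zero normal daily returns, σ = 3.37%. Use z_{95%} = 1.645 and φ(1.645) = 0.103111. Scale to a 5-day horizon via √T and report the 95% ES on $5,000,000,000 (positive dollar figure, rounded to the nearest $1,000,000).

$777,000,000

σ_{5d} = 3.37% × √5 = 7.536%.
ES multiplier = φ(z)/(1−α) = 0.103111/0.05 = 2.062.
ES = 7.536% × 2.062 = 15.539%; on $5,000,000,000: $776,950,000.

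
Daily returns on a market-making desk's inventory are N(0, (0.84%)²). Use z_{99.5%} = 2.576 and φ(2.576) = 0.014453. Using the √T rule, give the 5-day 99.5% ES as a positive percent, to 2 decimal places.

5.43%

σ_{5d} = 0.84% × √5 = 1.878%.
ES multiplier = φ(z)/(1−α) = 0.014453/0.005 = 2.891.
ES = 1.878% × 2.891 = 5.429%.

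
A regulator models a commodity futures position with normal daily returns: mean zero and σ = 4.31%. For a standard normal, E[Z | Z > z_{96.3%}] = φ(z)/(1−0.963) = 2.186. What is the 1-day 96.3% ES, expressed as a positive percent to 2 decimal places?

9.42%

ES = 4.31% × 2.186 = 9.422%.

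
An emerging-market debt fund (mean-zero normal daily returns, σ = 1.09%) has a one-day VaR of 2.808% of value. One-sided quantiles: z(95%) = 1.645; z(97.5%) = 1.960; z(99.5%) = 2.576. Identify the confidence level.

99.5%

Implied z = VaR/σ = 2.808 / 1.09 = 2.576.
This matches z(99.5%) = 2.576.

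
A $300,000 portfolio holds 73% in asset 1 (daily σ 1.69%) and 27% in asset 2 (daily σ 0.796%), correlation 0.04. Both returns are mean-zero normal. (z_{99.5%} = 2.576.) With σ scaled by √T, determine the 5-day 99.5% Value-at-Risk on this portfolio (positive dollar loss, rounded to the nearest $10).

σ_p = √(0.73²·1.69² + 0.27²·0.796² + 2·0.04·0.73·0.27·1.69·0.796) = 1.261%.
σ_{5d} = 1.261% × √5 = 2.820%.
VaR = 2.576 × 2.820% = 7.264%; on $300,000 that is $21,792.

$21,790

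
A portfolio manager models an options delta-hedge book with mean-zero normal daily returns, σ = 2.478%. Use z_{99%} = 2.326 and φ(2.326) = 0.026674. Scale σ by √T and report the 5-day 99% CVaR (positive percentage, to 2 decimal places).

σ_{5d} = 2.478% × √5 = 5.541%.
ES multiplier = φ(z)/(1−α) = 0.026674/0.01 = 2.667.
ES = 5.541% × 2.667 = 14.778%.

14.78%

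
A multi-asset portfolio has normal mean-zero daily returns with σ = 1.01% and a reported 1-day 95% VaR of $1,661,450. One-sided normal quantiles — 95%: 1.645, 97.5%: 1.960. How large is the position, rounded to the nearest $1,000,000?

VaR as a fraction of value: z·σ = 1.645 × 1.01% = 1.66145%.
Position = $1,661,450 / 0.0166145 = $100,000,000.

$100,000,000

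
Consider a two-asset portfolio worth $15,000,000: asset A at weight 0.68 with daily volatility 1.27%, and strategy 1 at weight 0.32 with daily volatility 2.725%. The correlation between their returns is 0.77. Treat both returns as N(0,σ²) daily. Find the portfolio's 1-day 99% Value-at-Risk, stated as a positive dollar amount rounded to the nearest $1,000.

$570,000

σ_p² = 0.68²·1.27² + 0.32²·2.725² + 2·0.77·0.68·0.32·1.27·2.725 = 2.6659 (%²).
σ_p = √2.6659 = 1.633%.
At 99%, z = 2.326.
VaR = 2.326 × 1.633% = 3.798%; on $15,000,000 that is $569,700.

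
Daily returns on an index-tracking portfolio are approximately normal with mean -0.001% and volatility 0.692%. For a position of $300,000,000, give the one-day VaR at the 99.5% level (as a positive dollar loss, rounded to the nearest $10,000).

At 99.5% one-sided, z = 2.576.
VaR = −μ + z·σ = −(-0.001%) + 2.576 × 0.692% = 1.784%.
On $300,000,000: 0.01784 × $300,000,000 = $5,352,000.

$5,350,000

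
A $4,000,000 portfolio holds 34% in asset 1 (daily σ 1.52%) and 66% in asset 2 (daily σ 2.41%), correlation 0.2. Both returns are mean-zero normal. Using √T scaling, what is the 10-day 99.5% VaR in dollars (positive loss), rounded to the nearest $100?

$576,100

σ_p = √(0.34²·1.52² + 0.66²·2.41² + 2·0.2·0.34·0.66·1.52·2.41) = 1.768%.
σ_{10d} = 1.768% × √10 = 5.591%.
z(99.5%) = 2.576.
VaR = 2.576 × 5.591% = 14.402%; on $4,000,000 that is $576,080.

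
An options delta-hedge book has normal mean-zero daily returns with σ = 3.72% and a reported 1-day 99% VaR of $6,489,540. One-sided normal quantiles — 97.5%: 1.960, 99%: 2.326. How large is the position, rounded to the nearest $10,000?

VaR as a fraction of value: z·σ = 2.326 × 3.72% = 8.65272%.
Position = $6,489,540 / 0.0865272 = $75,000,000.

$75,000,000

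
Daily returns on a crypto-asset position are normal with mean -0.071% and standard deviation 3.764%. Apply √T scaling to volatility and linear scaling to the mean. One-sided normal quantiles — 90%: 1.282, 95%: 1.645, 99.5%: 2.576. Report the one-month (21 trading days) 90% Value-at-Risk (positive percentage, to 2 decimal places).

σ_{21d} = 3.764% × √21 = 17.249%; μ_{21d} = 21 × -0.071% = -1.491%.
VaR = −(-1.491%) + 1.282 × 17.249% = 23.604%.

23.60%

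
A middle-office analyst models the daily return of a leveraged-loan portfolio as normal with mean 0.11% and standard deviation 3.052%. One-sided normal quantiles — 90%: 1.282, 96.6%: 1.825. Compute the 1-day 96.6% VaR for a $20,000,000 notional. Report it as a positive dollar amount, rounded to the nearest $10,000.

VaR = −μ + z·σ = −(0.11%) + 1.825 × 3.052% = 5.460%.
On $20,000,000: 0.05460 × $20,000,000 = $1,092,000.

$1,090,000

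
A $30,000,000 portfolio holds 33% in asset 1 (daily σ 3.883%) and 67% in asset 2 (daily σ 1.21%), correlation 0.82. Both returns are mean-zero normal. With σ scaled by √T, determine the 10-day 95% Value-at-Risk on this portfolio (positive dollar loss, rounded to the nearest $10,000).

σ_p = √(0.33²·3.883² + 0.67²·1.21² + 2·0.82·0.33·0.67·3.883·1.21) = 2.001%.
σ_{10d} = 2.001% × √10 = 6.328%.
z(95%) = 1.645.
VaR = 1.645 × 6.328% = 10.410%; on $30,000,000 that is $3,123,000.

$3,120,000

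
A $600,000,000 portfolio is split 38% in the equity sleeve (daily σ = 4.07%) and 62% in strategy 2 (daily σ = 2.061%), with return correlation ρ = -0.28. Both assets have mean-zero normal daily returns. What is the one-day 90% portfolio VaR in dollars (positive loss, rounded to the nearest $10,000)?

σ_p² = 0.38²·4.07² + 0.62²·2.061² + 2·-0.28·0.38·0.62·4.07·2.061 = 2.9181 (%²).
σ_p = √2.9181 = 1.708%.
At 90%, z = 1.282.
VaR = 1.282 × 1.708% = 2.190%; on $600,000,000 that is $13,140,000.

$13,140,000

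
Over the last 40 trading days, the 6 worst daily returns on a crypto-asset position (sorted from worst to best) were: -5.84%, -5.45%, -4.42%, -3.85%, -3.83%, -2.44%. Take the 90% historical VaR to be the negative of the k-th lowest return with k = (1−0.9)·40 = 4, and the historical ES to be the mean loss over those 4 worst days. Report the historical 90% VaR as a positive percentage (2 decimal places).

3.85%

k = 4; the 4th lowest return is -3.85%, so VaR = 3.85%.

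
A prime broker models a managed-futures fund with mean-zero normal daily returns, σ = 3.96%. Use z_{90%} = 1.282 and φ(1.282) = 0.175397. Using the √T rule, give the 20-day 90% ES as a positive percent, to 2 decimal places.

31.06%

σ_{20d} = 3.96% × √20 = 17.710%.
ES multiplier = φ(z)/(1−α) = 0.175397/0.1 = 1.754.
ES = 17.710% × 1.754 = 31.063%.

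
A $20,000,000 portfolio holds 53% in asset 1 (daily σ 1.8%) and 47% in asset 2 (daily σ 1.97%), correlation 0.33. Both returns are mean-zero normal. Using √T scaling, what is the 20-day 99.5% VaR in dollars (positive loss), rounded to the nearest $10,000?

σ_p = √(0.53²·1.8² + 0.47²·1.97² + 2·0.33·0.53·0.47·1.8·1.97) = 1.533%.
σ_{20d} = 1.533% × √20 = 6.856%.
z(99.5%) = 2.576.
VaR = 2.576 × 6.856% = 17.661%; on $20,000,000 that is $3,532,200.

$3,530,000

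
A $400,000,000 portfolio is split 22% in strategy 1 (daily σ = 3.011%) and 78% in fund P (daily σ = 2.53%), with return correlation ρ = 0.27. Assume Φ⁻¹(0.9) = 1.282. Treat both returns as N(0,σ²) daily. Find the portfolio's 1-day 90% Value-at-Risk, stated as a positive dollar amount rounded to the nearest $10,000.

σ_p² = 0.22²·3.011² + 0.78²·2.53² + 2·0.27·0.22·0.78·3.011·2.53 = 5.0390 (%²).
σ_p = √5.0390 = 2.245%.
VaR = 1.282 × 2.245% = 2.878%; on $400,000,000 that is $11,512,000.

$11,510,000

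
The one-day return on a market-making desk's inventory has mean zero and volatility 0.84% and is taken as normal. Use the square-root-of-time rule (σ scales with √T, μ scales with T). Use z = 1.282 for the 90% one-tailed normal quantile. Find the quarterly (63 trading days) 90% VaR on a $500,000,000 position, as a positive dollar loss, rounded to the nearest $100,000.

σ_{63d} = 0.84% × √63 = 6.667%.
VaR = 1.282 × 6.667% = 8.547%.
On $500,000,000: 0.08547 × $500,000,000 = $42,735,000.

$42,700,000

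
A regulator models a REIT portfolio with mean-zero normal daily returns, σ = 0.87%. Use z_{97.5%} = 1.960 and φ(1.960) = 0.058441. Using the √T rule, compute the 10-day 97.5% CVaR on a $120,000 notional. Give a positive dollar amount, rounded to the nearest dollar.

$7,718

σ_{10d} = 0.87% × √10 = 2.751%.
ES multiplier = φ(z)/(1−α) = 0.058441/0.025 = 2.338.
ES = 2.751% × 2.338 = 6.432%; on $120,000: $7,718.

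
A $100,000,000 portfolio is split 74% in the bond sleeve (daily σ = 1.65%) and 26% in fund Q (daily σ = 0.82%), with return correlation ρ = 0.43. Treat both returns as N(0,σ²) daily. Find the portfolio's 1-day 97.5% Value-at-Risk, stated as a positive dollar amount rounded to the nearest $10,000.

$2,600,000

σ_p² = 0.74²·1.65² + 0.26²·0.82² + 2·0.43·0.74·0.26·1.65·0.82 = 1.7602 (%²).
σ_p = √1.7602 = 1.327%.
At 97.5%, z = 1.960.
VaR = 1.960 × 1.327% = 2.601%; on $100,000,000 that is $2,601,000.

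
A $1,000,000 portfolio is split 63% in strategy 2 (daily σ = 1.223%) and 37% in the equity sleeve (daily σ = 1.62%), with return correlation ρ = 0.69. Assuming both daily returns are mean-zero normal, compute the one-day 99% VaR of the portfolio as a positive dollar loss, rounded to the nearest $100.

$29,300

σ_p² = 0.63²·1.223² + 0.37²·1.62² + 2·0.69·0.63·0.37·1.223·1.62 = 1.5903 (%²).
σ_p = √1.5903 = 1.261%.
At 99%, z = 2.326.
VaR = 2.326 × 1.261% = 2.933%; on $1,000,000 that is $29,330.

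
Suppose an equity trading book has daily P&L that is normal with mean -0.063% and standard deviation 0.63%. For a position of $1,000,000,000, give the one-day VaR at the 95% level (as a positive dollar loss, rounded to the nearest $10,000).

At 95% one-sided, z = 1.645.
VaR = −μ + z·σ = −(-0.063%) + 1.645 × 0.63% = 1.099%.
On $1,000,000,000: 0.01099 × $1,000,000,000 = $10,990,000.

$10,990,000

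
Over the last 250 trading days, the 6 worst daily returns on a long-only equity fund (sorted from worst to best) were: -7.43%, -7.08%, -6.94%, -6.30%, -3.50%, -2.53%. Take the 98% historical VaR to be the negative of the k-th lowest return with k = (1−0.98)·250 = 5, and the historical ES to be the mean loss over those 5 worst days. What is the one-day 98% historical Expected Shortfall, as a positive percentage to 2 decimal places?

6.25%

The 5 worst returns sum to -31.25%.
ES = −(-31.25%) / 5 = 6.25%.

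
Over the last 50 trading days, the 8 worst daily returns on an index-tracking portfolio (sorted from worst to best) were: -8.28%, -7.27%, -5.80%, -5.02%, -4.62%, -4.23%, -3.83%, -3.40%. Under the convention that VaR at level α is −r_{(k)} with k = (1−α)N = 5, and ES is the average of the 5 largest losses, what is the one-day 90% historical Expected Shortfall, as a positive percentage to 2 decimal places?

The 5 worst returns sum to -30.99%.
ES = −(-30.99%) / 5 = 6.198% ≈ 6.20%.

6.20%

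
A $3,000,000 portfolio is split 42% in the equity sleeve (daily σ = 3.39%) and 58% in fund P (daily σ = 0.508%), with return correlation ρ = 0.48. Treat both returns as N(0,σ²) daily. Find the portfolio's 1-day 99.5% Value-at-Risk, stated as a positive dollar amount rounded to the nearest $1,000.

$123,000

σ_p² = 0.42²·3.39² + 0.58²·0.508² + 2·0.48·0.42·0.58·3.39·0.508 = 2.5167 (%²).
σ_p = √2.5167 = 1.586%.
At 99.5%, z = 2.576.
VaR = 2.576 × 1.586% = 4.086%; on $3,000,000 that is $122,580.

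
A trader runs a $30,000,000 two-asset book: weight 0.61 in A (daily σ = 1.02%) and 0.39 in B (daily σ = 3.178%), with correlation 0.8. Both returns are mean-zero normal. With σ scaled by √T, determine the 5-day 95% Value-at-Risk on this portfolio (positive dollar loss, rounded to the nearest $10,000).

σ_p = √(0.61²·1.02² + 0.39²·3.178² + 2·0.8·0.61·0.39·1.02·3.178) = 1.777%.
σ_{5d} = 1.777% × √5 = 3.973%.
z(95%) = 1.645.
VaR = 1.645 × 3.973% = 6.536%; on $30,000,000 that is $1,960,800.

$1,960,000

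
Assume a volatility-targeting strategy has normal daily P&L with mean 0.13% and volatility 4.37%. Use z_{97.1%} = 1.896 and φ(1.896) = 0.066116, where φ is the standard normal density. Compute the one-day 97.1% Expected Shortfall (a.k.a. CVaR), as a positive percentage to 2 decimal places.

9.83%

Tail multiplier: φ(z)/(1−α) = 0.066116 / 0.029 = 2.280.
ES = −(0.13%) + 4.37% × 2.280 = 9.834%.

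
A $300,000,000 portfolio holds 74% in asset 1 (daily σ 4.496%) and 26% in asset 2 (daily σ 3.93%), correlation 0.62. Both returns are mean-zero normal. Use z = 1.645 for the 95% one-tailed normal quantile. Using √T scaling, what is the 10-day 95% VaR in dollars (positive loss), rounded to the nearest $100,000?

$63,100,000

σ_p = √(0.74²·4.496² + 0.26²·3.93² + 2·0.62·0.74·0.26·4.496·3.93) = 4.041%.
σ_{10d} = 4.041% × √10 = 12.779%.
VaR = 1.645 × 12.779% = 21.021%; on $300,000,000 that is $63,063,000.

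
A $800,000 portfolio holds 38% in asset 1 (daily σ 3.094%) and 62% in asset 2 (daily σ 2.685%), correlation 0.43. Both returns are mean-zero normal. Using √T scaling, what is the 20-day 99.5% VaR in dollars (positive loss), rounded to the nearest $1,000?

$223,000

σ_p = √(0.38²·3.094² + 0.62²·2.685² + 2·0.43·0.38·0.62·3.094·2.685) = 2.416%.
σ_{20d} = 2.416% × √20 = 10.805%.
z(99.5%) = 2.576.
VaR = 2.576 × 10.805% = 27.834%; on $800,000 that is $222,672.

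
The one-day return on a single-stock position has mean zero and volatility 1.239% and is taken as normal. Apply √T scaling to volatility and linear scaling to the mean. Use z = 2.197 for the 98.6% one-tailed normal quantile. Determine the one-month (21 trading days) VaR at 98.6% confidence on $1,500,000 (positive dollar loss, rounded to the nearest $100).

σ_{21d} = 1.239% × √21 = 5.678%.
VaR = 2.197 × 5.678% = 12.475%.
On $1,500,000: 0.12475 × $1,500,000 = $187,125.

$187,100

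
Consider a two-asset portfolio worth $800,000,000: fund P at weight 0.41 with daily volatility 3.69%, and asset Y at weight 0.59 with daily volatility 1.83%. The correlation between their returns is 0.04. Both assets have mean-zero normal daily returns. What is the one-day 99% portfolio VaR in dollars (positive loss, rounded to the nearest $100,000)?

$35,200,000

σ_p² = 0.41²·3.69² + 0.59²·1.83² + 2·0.04·0.41·0.59·3.69·1.83 = 3.5853 (%²).
σ_p = √3.5853 = 1.893%.
At 99%, z = 2.326.
VaR = 2.326 × 1.893% = 4.403%; on $800,000,000 that is $35,224,000.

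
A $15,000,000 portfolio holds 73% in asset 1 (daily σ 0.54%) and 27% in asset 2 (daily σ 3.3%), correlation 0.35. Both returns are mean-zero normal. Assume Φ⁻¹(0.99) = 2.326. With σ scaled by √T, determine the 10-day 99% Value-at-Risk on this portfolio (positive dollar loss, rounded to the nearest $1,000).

$1,206,000

σ_p = √(0.73²·0.54² + 0.27²·3.3² + 2·0.35·0.73·0.27·0.54·3.3) = 1.093%.
σ_{10d} = 1.093% × √10 = 3.456%.
VaR = 2.326 × 3.456% = 8.039%; on $15,000,000 that is $1,205,850.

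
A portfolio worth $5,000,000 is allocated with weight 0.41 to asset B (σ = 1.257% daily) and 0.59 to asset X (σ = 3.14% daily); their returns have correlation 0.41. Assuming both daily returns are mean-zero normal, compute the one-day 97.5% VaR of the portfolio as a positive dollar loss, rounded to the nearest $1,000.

$207,000

σ_p² = 0.41²·1.257² + 0.59²·3.14² + 2·0.41·0.41·0.59·1.257·3.14 = 4.4806 (%²).
σ_p = √4.4806 = 2.117%.
At 97.5%, z = 1.960.
VaR = 1.960 × 2.117% = 4.149%; on $5,000,000 that is $207,450.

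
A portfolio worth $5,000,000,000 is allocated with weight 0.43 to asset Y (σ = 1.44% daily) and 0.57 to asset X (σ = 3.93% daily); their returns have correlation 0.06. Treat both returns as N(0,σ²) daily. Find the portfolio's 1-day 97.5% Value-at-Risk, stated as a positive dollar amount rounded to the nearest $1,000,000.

$231,000,000

σ_p² = 0.43²·1.44² + 0.57²·3.93² + 2·0.06·0.43·0.57·1.44·3.93 = 5.5679 (%²).
σ_p = √5.5679 = 2.360%.
At 97.5%, z = 1.960.
VaR = 1.960 × 2.360% = 4.626%; on $5,000,000,000 that is $231,300,000.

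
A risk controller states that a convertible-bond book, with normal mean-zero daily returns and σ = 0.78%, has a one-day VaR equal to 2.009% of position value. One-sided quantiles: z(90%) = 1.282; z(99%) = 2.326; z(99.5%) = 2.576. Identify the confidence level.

99.5%

Implied z = VaR/σ = 2.009 / 0.78 = 2.576.
This matches z(99.5%) = 2.576.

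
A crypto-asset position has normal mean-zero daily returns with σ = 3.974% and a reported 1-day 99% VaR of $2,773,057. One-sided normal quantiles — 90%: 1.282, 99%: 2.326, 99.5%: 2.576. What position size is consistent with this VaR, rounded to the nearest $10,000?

$30,000,000

VaR as a fraction of value: z·σ = 2.326 × 3.974% = 9.24352%.
Position = $2,773,057 / 0.0924352 = $29,999,998.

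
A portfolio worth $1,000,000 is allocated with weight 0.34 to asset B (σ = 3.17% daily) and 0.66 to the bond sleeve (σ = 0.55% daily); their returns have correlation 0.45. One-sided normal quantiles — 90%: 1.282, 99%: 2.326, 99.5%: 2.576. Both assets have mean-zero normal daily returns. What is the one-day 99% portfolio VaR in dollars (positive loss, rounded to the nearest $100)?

σ_p² = 0.34²·3.17² + 0.66²·0.55² + 2·0.45·0.34·0.66·3.17·0.55 = 1.6455 (%²).
σ_p = √1.6455 = 1.283%.
VaR = 2.326 × 1.283% = 2.984%; on $1,000,000 that is $29,840.

$29,800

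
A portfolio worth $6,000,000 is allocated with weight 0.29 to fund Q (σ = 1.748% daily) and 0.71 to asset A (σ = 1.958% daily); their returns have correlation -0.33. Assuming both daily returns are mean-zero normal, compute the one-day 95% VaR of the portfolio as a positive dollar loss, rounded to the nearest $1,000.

σ_p² = 0.29²·1.748² + 0.71²·1.958² + 2·-0.33·0.29·0.71·1.748·1.958 = 1.7245 (%²).
σ_p = √1.7245 = 1.313%.
At 95%, z = 1.645.
VaR = 1.645 × 1.313% = 2.160%; on $6,000,000 that is $129,600.

$130,000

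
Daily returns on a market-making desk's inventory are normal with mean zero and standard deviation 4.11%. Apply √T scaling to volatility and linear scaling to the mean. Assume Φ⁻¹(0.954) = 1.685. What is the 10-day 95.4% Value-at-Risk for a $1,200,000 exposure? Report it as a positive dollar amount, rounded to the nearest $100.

$262,800

σ_{10d} = 4.11% × √10 = 12.997%.
VaR = 1.685 × 12.997% = 21.900%.
On $1,200,000: 0.21900 × $1,200,000 = $262,800.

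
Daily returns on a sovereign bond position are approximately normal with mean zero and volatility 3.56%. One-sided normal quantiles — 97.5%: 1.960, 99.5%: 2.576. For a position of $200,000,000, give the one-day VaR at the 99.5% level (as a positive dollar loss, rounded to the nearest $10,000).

VaR = z·σ = 2.576 × 3.56% = 9.171%.
On $200,000,000: 0.09171 × $200,000,000 = $18,342,000.

$18,340,000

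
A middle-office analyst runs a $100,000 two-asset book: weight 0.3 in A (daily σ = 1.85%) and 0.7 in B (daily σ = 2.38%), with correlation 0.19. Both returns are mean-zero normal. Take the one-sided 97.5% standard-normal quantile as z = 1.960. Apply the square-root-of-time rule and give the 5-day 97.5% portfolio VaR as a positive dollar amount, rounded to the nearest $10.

σ_p = √(0.3²·1.85² + 0.7²·2.38² + 2·0.19·0.3·0.7·1.85·2.38) = 1.853%.
σ_{5d} = 1.853% × √5 = 4.143%.
VaR = 1.960 × 4.143% = 8.120%; on $100,000 that is $8,120.

$8,120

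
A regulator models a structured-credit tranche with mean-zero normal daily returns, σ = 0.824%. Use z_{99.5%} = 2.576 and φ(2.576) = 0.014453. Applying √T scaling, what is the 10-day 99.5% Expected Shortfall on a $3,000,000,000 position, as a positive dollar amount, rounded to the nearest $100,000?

σ_{10d} = 0.824% × √10 = 2.606%.
ES multiplier = φ(z)/(1−α) = 0.014453/0.005 = 2.891.
ES = 2.606% × 2.891 = 7.534%; on $3,000,000,000: $226,020,000.

$226,000,000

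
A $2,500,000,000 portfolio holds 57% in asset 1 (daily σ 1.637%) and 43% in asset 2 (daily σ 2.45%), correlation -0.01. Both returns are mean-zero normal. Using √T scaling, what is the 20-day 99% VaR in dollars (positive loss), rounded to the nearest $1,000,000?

$364,000,000

σ_p = √(0.57²·1.637² + 0.43²·2.45² + 2·-0.01·0.57·0.43·1.637·2.45) = 1.400%.
σ_{20d} = 1.400% × √20 = 6.261%.
z(99%) = 2.326.
VaR = 2.326 × 6.261% = 14.563%; on $2,500,000,000 that is $364,075,000.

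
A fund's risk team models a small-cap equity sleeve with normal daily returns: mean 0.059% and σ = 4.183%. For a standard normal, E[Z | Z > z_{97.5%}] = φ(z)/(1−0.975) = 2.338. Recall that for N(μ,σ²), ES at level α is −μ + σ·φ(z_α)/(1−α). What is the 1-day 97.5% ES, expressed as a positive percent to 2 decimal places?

9.72%

ES = −(0.059%) + 4.183% × 2.338 = 9.721%.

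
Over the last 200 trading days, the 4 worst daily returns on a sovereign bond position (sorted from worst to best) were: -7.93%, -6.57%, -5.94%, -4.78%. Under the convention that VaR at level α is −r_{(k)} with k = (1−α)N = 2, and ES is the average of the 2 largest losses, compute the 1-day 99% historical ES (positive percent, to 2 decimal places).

7.25%

The 2 worst returns sum to -14.50%.
ES = −(-14.50%) / 2 = 7.25%.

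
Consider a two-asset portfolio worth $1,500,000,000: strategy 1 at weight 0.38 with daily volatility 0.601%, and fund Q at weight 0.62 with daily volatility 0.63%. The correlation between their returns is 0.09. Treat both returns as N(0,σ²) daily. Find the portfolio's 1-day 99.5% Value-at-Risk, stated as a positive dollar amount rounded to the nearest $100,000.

$18,200,000

σ_p² = 0.38²·0.601² + 0.62²·0.63² + 2·0.09·0.38·0.62·0.601·0.63 = 0.2208 (%²).
σ_p = √0.2208 = 0.470%.
At 99.5%, z = 2.576.
VaR = 2.576 × 0.470% = 1.211%; on $1,500,000,000 that is $18,165,000.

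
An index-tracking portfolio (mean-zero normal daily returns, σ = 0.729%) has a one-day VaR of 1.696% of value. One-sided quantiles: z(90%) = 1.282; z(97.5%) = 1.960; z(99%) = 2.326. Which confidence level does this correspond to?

Implied z = VaR/σ = 1.696 / 0.729 = 2.326.
This matches z(99%) = 2.326.

99%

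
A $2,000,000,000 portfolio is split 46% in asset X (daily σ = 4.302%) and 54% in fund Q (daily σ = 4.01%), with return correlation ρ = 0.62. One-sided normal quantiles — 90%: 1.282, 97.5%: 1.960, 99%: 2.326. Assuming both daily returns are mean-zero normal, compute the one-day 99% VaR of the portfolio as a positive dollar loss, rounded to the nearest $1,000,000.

$174,000,000

σ_p² = 0.46²·4.302² + 0.54²·4.01² + 2·0.62·0.46·0.54·4.302·4.01 = 13.9187 (%²).
σ_p = √13.9187 = 3.731%.
VaR = 2.326 × 3.731% = 8.678%; on $2,000,000,000 that is $173,560,000.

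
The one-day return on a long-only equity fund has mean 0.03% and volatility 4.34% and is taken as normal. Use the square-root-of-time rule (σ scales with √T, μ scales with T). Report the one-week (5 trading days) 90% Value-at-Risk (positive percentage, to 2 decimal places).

12.29%

At 90%, z = 1.282.
σ_{5d} = 4.34% × √5 = 9.705%; μ_{5d} = 5 × 0.03% = 0.150%.
VaR = −(0.150%) + 1.282 × 9.705% = 12.292%.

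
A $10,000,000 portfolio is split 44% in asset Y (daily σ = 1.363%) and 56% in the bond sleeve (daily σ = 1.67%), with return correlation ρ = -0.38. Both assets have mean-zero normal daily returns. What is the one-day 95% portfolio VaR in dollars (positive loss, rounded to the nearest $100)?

$147,900

σ_p² = 0.44²·1.363² + 0.56²·1.67² + 2·-0.38·0.44·0.56·1.363·1.67 = 0.8080 (%²).
σ_p = √0.8080 = 0.899%.
At 95%, z = 1.645.
VaR = 1.645 × 0.899% = 1.479%; on $10,000,000 that is $147,900.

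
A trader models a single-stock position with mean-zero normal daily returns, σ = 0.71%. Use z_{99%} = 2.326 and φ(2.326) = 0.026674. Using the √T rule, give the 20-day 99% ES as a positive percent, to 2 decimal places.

σ_{20d} = 0.71% × √20 = 3.175%.
ES multiplier = φ(z)/(1−α) = 0.026674/0.01 = 2.667.
ES = 3.175% × 2.667 = 8.468%.

8.47%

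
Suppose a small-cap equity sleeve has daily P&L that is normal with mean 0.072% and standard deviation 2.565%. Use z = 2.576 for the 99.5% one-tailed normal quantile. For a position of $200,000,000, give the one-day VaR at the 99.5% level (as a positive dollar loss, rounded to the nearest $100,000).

$13,100,000

VaR = −μ + z·σ = −(0.072%) + 2.576 × 2.565% = 6.535%.
On $200,000,000: 0.06535 × $200,000,000 = $13,070,000.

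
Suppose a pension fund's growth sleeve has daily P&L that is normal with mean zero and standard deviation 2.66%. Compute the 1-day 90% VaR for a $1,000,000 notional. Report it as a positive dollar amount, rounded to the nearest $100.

$34,100

At 90% one-sided, z = 1.282.
VaR = z·σ = 1.282 × 2.66% = 3.410%.
On $1,000,000: 0.03410 × $1,000,000 = $34,100.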